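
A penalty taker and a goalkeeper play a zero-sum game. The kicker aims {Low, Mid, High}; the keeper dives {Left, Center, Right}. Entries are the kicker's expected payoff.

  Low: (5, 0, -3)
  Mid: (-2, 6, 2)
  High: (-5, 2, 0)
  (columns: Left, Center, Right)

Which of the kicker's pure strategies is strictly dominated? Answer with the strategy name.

High

Mid gives a strictly higher payoff than High against every column: -2 > -5, 6 > 2, 2 > 0.
So High is strictly dominated and the kicker never plays it.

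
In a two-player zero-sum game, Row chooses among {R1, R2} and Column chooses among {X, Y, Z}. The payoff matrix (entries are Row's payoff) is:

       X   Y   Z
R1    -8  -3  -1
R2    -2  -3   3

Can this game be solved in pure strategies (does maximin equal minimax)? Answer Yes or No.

Row minima: R1 → -8, R2 → -3; maximin = -3.
Column maxima: X → -2, Y → -3, Z → 3; minimax = -3.
maximin = minimax = -3, so a saddle point exists.

Yes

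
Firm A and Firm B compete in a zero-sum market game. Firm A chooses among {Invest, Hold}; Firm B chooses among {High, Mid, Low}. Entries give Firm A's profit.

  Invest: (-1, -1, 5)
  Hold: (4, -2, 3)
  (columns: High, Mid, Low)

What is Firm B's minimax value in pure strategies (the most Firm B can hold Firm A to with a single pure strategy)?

-1

Column maxima: High → 4, Mid → -1, Low → 5.
The smallest of these is -1.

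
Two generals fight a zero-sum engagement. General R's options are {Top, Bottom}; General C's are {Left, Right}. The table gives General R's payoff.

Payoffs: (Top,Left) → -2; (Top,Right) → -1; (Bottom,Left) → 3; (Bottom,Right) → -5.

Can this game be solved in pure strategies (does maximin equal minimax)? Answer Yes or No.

No

Row minima: Top → -2, Bottom → -5; maximin = -2.
Column maxima: Left → 3, Right → -1; minimax = -1.
-2 ≠ -1, so no pure-strategy equilibrium exists.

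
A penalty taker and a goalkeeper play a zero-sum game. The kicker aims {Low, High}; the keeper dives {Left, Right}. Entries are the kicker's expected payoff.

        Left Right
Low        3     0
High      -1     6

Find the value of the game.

9/5

Row minima: Low → 0, High → -1; maximin = 0.
Column maxima: Left → 3, Right → 6; minimax = 3.
0 ≠ 3, so there is no saddle point; optimal play is mixed.
Let the kicker play Low with probability p. Expected payoff against Left: 3p + (-1)(1−p) = 4p − 1; against Right: 0p + 6(1−p) = −6p + 6.
Setting these equal: 4p − 1 = −6p + 6 ⇒ 10p = 7 ⇒ p = 7/10, and the value is (4)·(7/10) − 1 = 9/5.
For the keeper: with q = P(Left), equating Low's and High's payoffs gives 3q = −7q + 6 ⇒ q = 3/5.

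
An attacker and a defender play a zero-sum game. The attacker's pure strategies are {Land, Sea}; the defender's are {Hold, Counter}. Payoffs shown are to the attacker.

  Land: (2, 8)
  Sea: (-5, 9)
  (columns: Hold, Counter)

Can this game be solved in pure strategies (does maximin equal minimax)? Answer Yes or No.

Row minima: Land → 2, Sea → -5; maximin = 2.
Column maxima: Hold → 2, Counter → 9; minimax = 2.
maximin = minimax = 2, so a saddle point exists.

Yes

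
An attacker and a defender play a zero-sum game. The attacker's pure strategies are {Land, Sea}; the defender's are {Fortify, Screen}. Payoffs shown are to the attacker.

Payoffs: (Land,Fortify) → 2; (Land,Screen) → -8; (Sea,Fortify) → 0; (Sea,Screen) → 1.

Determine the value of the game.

Row minima: Land → -8, Sea → 0; maximin = 0.
Column maxima: Fortify → 2, Screen → 1; minimax = 1.
0 ≠ 1, so there is no saddle point; optimal play is mixed.
Let the attacker play Land with probability p. Expected payoff against Fortify: 2p + 0(1−p) = 2p; against Screen: (-8)p + 1(1−p) = −9p + 1.
Setting these equal: 2p = −9p + 1 ⇒ 11p = 1 ⇒ p = 1/11, and the value is (2)·(1/11) = 2/11.
For the defender: with q = P(Fortify), equating Land's and Sea's payoffs gives 10q − 8 = −q + 1 ⇒ q = 9/11.

2/11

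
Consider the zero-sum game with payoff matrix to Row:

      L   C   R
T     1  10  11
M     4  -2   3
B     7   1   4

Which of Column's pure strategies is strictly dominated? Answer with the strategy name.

C holds Row's payoff strictly below R in every row: 10 < 11, -2 < 3, 1 < 4.
So R is strictly dominated for Column.

R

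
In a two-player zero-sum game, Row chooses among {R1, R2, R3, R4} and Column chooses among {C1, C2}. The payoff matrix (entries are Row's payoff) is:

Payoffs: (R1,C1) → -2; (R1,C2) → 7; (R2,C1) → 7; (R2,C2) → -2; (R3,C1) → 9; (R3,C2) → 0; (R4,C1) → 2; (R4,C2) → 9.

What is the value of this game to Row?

81/16

Row minima: R1 → -2, R2 → -2, R3 → 0, R4 → 2; maximin = 2.
Column maxima: C1 → 9, C2 → 9; minimax = 9.
2 ≠ 9, so there is no saddle point; optimal play is mixed.
R1 is strictly dominated by R4, so Row never plays it.
R2 is strictly dominated by R3, so Row never plays it.
On the remaining 2×2 (R3, R4 vs C1, C2):
Let Row play R3 with probability p. Expected payoff against C1: 9p + 2(1−p) = 7p + 2; against C2: 0p + 9(1−p) = −9p + 9.
Setting these equal: 7p + 2 = −9p + 9 ⇒ 16p = 7 ⇒ p = 7/16, and the value is (7)·(7/16) + 2 = 81/16.
For Column: with q = P(C1), equating R3's and R4's payoffs gives 9q = −7q + 9 ⇒ q = 9/16.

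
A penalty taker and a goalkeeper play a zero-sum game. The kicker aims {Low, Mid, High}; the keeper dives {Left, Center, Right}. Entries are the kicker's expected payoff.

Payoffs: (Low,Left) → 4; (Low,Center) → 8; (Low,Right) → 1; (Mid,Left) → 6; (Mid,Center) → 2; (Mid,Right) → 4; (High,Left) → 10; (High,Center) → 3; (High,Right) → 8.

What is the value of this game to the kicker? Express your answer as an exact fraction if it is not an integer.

61/12

Row minima: Low → 1, Mid → 2, High → 3; maximin = 3.
Column maxima: Left → 10, Center → 8, Right → 8; minimax = 8.
3 ≠ 8, so there is no saddle point; optimal play is mixed.
Mid is strictly dominated by High, so the kicker never plays it.
Left is strictly dominated by Right (it gives the kicker strictly more in every row), so the keeper never plays it.
On the remaining 2×2 (Low, High vs Center, Right):
Let the kicker play Low with probability p. Expected payoff against Center: 8p + 3(1−p) = 5p + 3; against Right: 1p + 8(1−p) = −7p + 8.
Setting these equal: 5p + 3 = −7p + 8 ⇒ 12p = 5 ⇒ p = 5/12, and the value is (5)·(5/12) + 3 = 61/12.
For the keeper: with q = P(Center), equating Low's and High's payoffs gives 7q + 1 = −5q + 8 ⇒ q = 7/12.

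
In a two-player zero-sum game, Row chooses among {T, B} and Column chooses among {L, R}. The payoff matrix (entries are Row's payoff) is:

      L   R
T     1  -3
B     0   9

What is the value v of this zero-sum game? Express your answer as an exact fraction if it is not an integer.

Row minima: T → -3, B → 0; maximin = 0.
Column maxima: L → 1, R → 9; minimax = 1.
0 ≠ 1, so there is no saddle point; optimal play is mixed.
Let Row play T with probability p. Expected payoff against L: 1p + 0(1−p) = p; against R: (-3)p + 9(1−p) = −12p + 9.
Setting these equal: p = −12p + 9 ⇒ 13p = 9 ⇒ p = 9/13, and the value is (1)·(9/13) = 9/13.
For Column: with q = P(L), equating T's and B's payoffs gives 4q − 3 = −9q + 9 ⇒ q = 12/13.

9/13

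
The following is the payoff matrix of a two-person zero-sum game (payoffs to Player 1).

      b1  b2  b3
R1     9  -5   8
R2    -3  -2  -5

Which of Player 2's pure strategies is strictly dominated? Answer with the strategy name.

b3 holds Player 1's payoff strictly below b1 in every row: 8 < 9, -5 < -3.
So b1 is strictly dominated for Player 2.

b1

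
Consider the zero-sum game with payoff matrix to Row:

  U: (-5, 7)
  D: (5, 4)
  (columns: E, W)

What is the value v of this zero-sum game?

55/13

Row minima: U → -5, D → 4; maximin = 4.
Column maxima: E → 5, W → 7; minimax = 5.
4 ≠ 5, so there is no saddle point; optimal play is mixed.
Let Row play U with probability p. Expected payoff against E: (-5)p + 5(1−p) = −10p + 5; against W: 7p + 4(1−p) = 3p + 4.
Setting these equal: −10p + 5 = 3p + 4 ⇒ −13p = -1 ⇒ p = 1/13, and the value is (-10)·(1/13) + 5 = 55/13.
For Column: with q = P(E), equating U's and D's payoffs gives −12q + 7 = q + 4 ⇒ q = 3/13.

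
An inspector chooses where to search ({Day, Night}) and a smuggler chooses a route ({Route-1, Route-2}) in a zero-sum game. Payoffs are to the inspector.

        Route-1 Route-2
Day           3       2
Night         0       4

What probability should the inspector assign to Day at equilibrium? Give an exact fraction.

Row minima: Day → 2, Night → 0; maximin = 2.
Column maxima: Route-1 → 3, Route-2 → 4; minimax = 3.
2 ≠ 3, so there is no saddle point; optimal play is mixed.
Let the inspector play Day with probability p. Expected payoff against Route-1: 3p + 0(1−p) = 3p; against Route-2: 2p + 4(1−p) = −2p + 4.
Setting these equal: 3p = −2p + 4 ⇒ 5p = 4 ⇒ p = 4/5, and the value is (3)·(4/5) = 12/5.
For the smuggler: with q = P(Route-1), equating Day's and Night's payoffs gives q + 2 = −4q + 4 ⇒ q = 2/5.

4/5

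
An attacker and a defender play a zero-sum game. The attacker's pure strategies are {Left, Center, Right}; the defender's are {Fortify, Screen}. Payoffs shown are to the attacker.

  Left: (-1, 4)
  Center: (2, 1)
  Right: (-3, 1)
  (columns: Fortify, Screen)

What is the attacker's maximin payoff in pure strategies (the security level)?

1

Row minima: Left → -1, Center → 1, Right → -3.
The best of these is 1.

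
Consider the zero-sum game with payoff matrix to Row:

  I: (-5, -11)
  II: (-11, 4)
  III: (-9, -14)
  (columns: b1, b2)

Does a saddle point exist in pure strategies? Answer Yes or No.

No

Row minima: I → -11, II → -11, III → -14; maximin = -11.
Column maxima: b1 → -5, b2 → 4; minimax = -5.
-11 ≠ -5, so no pure-strategy equilibrium exists.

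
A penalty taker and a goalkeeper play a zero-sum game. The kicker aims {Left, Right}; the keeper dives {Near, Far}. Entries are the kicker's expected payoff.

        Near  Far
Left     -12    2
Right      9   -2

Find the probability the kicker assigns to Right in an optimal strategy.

Row minima: Left → -12, Right → -2; maximin = -2.
Column maxima: Near → 9, Far → 2; minimax = 2.
-2 ≠ 2, so there is no saddle point; optimal play is mixed.
Let the kicker play Left with probability p. Expected payoff against Near: (-12)p + 9(1−p) = −21p + 9; against Far: 2p + (-2)(1−p) = 4p − 2.
Setting these equal: −21p + 9 = 4p − 2 ⇒ −25p = -11 ⇒ p = 11/25, and the value is (-21)·(11/25) + 9 = -6/25.
For the keeper: with q = P(Near), equating Left's and Right's payoffs gives −14q + 2 = 11q − 2 ⇒ q = 4/25.

14/25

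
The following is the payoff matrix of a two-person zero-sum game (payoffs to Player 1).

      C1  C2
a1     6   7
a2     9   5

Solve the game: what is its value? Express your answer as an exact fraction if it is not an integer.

Row minima: a1 → 6, a2 → 5; maximin = 6.
Column maxima: C1 → 9, C2 → 7; minimax = 7.
6 ≠ 7, so there is no saddle point; optimal play is mixed.
Let Player 1 play a1 with probability p. Expected payoff against C1: 6p + 9(1−p) = −3p + 9; against C2: 7p + 5(1−p) = 2p + 5.
Setting these equal: −3p + 9 = 2p + 5 ⇒ −5p = -4 ⇒ p = 4/5, and the value is (-3)·(4/5) + 9 = 33/5.
For Player 2: with q = P(C1), equating a1's and a2's payoffs gives −q + 7 = 4q + 5 ⇒ q = 2/5.

33/5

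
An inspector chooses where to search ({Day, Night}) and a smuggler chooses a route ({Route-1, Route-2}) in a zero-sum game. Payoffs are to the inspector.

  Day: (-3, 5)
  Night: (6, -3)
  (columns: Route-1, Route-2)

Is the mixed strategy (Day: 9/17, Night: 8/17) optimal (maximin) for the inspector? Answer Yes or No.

Against Route-1 this mix gives (9/17)·(-3) + (8/17)·6 = 21/17.
Against Route-2 this mix gives (9/17)·5 + (8/17)·(-3) = 21/17.
All of the smuggler's active replies (Route-1, Route-2) yield 21/17, and no column does worse for the inspector. The mix makes the smuggler indifferent and guarantees 21/17, so it is optimal.

Yes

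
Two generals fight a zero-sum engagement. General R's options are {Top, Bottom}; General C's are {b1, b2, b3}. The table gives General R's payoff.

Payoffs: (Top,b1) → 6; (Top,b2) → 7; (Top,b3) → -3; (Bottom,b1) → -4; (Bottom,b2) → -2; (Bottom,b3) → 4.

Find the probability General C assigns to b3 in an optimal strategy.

10/17

Row minima: Top → -3, Bottom → -4; maximin = -3.
Column maxima: b1 → 6, b2 → 7, b3 → 4; minimax = 4.
-3 ≠ 4, so there is no saddle point; optimal play is mixed.
b2 is strictly dominated by b1 (it gives General R strictly more in every row), so General C never plays it.
On the remaining 2×2 (Top, Bottom vs b1, b3):
Let General R play Top with probability p. Expected payoff against b1: 6p + (-4)(1−p) = 10p − 4; against b3: (-3)p + 4(1−p) = −7p + 4.
Setting these equal: 10p − 4 = −7p + 4 ⇒ 17p = 8 ⇒ p = 8/17, and the value is (10)·(8/17) − 4 = 12/17.
For General C: with q = P(b1), equating Top's and Bottom's payoffs gives 9q − 3 = −8q + 4 ⇒ q = 7/17.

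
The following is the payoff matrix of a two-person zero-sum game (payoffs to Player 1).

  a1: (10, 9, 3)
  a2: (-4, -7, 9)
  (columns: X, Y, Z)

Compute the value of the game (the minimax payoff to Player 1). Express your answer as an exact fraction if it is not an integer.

51/11

Row minima: a1 → 3, a2 → -7; maximin = 3.
Column maxima: X → 10, Y → 9, Z → 9; minimax = 9.
3 ≠ 9, so there is no saddle point; optimal play is mixed.
X is strictly dominated by Y (it gives Player 1 strictly more in every row), so Player 2 never plays it.
On the remaining 2×2 (a1, a2 vs Y, Z):
Let Player 1 play a1 with probability p. Expected payoff against Y: 9p + (-7)(1−p) = 16p − 7; against Z: 3p + 9(1−p) = −6p + 9.
Setting these equal: 16p − 7 = −6p + 9 ⇒ 22p = 16 ⇒ p = 8/11, and the value is (16)·(8/11) − 7 = 51/11.
For Player 2: with q = P(Y), equating a1's and a2's payoffs gives 6q + 3 = −16q + 9 ⇒ q = 3/11.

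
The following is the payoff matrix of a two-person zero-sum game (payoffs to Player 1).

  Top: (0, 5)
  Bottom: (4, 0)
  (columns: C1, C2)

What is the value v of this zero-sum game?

20/9

Row minima: Top → 0, Bottom → 0; maximin = 0.
Column maxima: C1 → 4, C2 → 5; minimax = 4.
0 ≠ 4, so there is no saddle point; optimal play is mixed.
Let Player 1 play Top with probability p. Expected payoff against C1: 0p + 4(1−p) = −4p + 4; against C2: 5p + 0(1−p) = 5p.
Setting these equal: −4p + 4 = 5p ⇒ −9p = -4 ⇒ p = 4/9, and the value is (-4)·(4/9) + 4 = 20/9.
For Player 2: with q = P(C1), equating Top's and Bottom's payoffs gives −5q + 5 = 4q ⇒ q = 5/9.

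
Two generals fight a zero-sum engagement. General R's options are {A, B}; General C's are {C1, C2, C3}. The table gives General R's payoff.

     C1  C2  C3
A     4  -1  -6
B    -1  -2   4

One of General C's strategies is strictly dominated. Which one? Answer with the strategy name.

C2 holds General R's payoff strictly below C1 in every row: -1 < 4, -2 < -1.
So C1 is strictly dominated for General C.

C1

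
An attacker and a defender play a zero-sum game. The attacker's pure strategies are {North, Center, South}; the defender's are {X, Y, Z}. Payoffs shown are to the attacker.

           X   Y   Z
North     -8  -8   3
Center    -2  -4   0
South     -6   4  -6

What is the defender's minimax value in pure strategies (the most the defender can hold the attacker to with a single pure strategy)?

-2

Column maxima: X → -2, Y → 4, Z → 3.
The smallest of these is -2.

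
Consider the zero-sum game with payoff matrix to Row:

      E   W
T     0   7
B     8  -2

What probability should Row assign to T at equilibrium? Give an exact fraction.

10/17

Row minima: T → 0, B → -2; maximin = 0.
Column maxima: E → 8, W → 7; minimax = 7.
0 ≠ 7, so there is no saddle point; optimal play is mixed.
Let Row play T with probability p. Expected payoff against E: 0p + 8(1−p) = −8p + 8; against W: 7p + (-2)(1−p) = 9p − 2.
Setting these equal: −8p + 8 = 9p − 2 ⇒ −17p = -10 ⇒ p = 10/17, and the value is (-8)·(10/17) + 8 = 56/17.
For Column: with q = P(E), equating T's and B's payoffs gives −7q + 7 = 10q − 2 ⇒ q = 9/17.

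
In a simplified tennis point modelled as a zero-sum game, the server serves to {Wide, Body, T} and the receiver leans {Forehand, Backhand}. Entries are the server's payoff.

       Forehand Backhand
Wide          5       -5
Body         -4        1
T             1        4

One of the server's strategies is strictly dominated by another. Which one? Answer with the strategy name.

T gives a strictly higher payoff than Body against every column: 1 > -4, 4 > 1.
So Body is strictly dominated and the server never plays it.

Body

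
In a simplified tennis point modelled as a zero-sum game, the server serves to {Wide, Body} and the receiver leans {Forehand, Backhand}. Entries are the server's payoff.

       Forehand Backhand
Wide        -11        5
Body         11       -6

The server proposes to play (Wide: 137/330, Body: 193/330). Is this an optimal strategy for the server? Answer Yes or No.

Against Forehand this mix gives (137/330)·(-11) + (193/330)·11 = 28/15.
Against Backhand this mix gives (137/330)·5 + (193/330)·(-6) = -43/30.
The receiver will play Backhand, holding the server to -43/30. Shifting weight toward the row that does better against Backhand would raise this floor (the equalizing mix achieves -1/3 against both Backhand and Forehand), so the proposed strategy is not optimal.

No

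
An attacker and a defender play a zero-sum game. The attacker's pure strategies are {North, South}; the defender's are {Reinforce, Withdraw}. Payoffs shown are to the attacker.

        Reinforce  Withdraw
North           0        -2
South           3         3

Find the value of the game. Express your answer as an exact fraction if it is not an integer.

3

Row minima: North → -2, South → 3; maximin = 3.
Column maxima: Reinforce → 3, Withdraw → 3; minimax = 3.
Since maximin = minimax = 3, there is a saddle point and the value is 3.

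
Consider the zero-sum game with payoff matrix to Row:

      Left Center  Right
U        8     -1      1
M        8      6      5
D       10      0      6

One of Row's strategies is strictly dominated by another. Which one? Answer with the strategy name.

D gives a strictly higher payoff than U against every column: 10 > 8, 0 > -1, 6 > 1.
So U is strictly dominated and Row never plays it.

U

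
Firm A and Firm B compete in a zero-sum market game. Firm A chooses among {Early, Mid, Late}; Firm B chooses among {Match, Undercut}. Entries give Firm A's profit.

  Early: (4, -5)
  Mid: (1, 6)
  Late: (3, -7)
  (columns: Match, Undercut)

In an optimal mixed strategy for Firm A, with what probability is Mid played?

Row minima: Early → -5, Mid → 1, Late → -7; maximin = 1.
Column maxima: Match → 4, Undercut → 6; minimax = 4.
1 ≠ 4, so there is no saddle point; optimal play is mixed.
Late is strictly dominated by Early, so Firm A never plays it.
On the remaining 2×2 (Early, Mid vs Match, Undercut):
Let Firm A play Early with probability p. Expected payoff against Match: 4p + 1(1−p) = 3p + 1; against Undercut: (-5)p + 6(1−p) = −11p + 6.
Setting these equal: 3p + 1 = −11p + 6 ⇒ 14p = 5 ⇒ p = 5/14, and the value is (3)·(5/14) + 1 = 29/14.
For Firm B: with q = P(Match), equating Early's and Mid's payoffs gives 9q − 5 = −5q + 6 ⇒ q = 11/14.

9/14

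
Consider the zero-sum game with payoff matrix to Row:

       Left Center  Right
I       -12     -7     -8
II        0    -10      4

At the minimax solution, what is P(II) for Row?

1/3

Row minima: I → -12, II → -10; maximin = -10.
Column maxima: Left → 0, Center → -7, Right → 4; minimax = -7.
-10 ≠ -7, so there is no saddle point; optimal play is mixed.
Right is strictly dominated by Left (it gives Row strictly more in every row), so Column never plays it.
On the remaining 2×2 (I, II vs Left, Center):
Let Row play I with probability p. Expected payoff against Left: (-12)p + 0(1−p) = −12p; against Center: (-7)p + (-10)(1−p) = 3p − 10.
Setting these equal: −12p = 3p − 10 ⇒ −15p = -10 ⇒ p = 2/3, and the value is (-12)·(2/3) = -8.
For Column: with q = P(Left), equating I's and II's payoffs gives −5q − 7 = 10q − 10 ⇒ q = 1/5.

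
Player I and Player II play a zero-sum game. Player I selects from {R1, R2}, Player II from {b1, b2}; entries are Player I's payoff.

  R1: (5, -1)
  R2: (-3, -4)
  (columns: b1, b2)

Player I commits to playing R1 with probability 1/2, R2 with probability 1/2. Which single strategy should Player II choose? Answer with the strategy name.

If Player II plays b1, Player I's expected payoff is (1/2)·5 + (1/2)·(-3) = 1.
If Player II plays b2, Player I's expected payoff is (1/2)·(-1) + (1/2)·(-4) = -5/2.
Player II minimizes Player I's payoff; the smallest is -5/2, so the best response is b2.

b2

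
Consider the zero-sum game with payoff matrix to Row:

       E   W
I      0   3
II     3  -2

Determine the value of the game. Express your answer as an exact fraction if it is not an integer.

9/8

Row minima: I → 0, II → -2; maximin = 0.
Column maxima: E → 3, W → 3; minimax = 3.
0 ≠ 3, so there is no saddle point; optimal play is mixed.
Let Row play I with probability p. Expected payoff against E: 0p + 3(1−p) = −3p + 3; against W: 3p + (-2)(1−p) = 5p − 2.
Setting these equal: −3p + 3 = 5p − 2 ⇒ −8p = -5 ⇒ p = 5/8, and the value is (-3)·(5/8) + 3 = 9/8.
For Column: with q = P(E), equating I's and II's payoffs gives −3q + 3 = 5q − 2 ⇒ q = 5/8.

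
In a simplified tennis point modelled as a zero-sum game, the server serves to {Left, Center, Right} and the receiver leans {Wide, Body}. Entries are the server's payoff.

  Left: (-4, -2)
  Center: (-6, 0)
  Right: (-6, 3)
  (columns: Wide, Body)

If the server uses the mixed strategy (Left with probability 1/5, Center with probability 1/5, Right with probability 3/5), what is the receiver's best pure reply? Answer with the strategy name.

Wide

If the receiver plays Wide, the server's expected payoff is (1/5)·(-4) + (1/5)·(-6) + (3/5)·(-6) = -28/5.
If the receiver plays Body, the server's expected payoff is (1/5)·(-2) + (1/5)·0 + (3/5)·3 = 7/5.
The receiver minimizes the server's payoff; the smallest is -28/5, so the best response is Wide.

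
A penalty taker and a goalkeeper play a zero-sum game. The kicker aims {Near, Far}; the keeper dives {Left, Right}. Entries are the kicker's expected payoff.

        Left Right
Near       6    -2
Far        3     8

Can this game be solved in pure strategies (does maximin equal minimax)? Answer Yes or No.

No

Row minima: Near → -2, Far → 3; maximin = 3.
Column maxima: Left → 6, Right → 8; minimax = 6.
3 ≠ 6, so no pure-strategy equilibrium exists.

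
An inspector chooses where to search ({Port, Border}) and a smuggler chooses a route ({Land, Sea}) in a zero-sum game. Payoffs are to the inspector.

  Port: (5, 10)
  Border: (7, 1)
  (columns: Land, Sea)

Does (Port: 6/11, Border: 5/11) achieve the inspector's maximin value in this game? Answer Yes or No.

Yes

Against Land this mix gives (6/11)·5 + (5/11)·7 = 65/11.
Against Sea this mix gives (6/11)·10 + (5/11)·1 = 65/11.
All of the smuggler's active replies (Land, Sea) yield 65/11, and no column does worse for the inspector. The mix makes the smuggler indifferent and guarantees 65/11, so it is optimal.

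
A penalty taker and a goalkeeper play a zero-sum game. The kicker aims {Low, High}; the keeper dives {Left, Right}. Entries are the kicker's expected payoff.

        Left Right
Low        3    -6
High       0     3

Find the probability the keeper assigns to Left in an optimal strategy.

Row minima: Low → -6, High → 0; maximin = 0.
Column maxima: Left → 3, Right → 3; minimax = 3.
0 ≠ 3, so there is no saddle point; optimal play is mixed.
Let the kicker play Low with probability p. Expected payoff against Left: 3p + 0(1−p) = 3p; against Right: (-6)p + 3(1−p) = −9p + 3.
Setting these equal: 3p = −9p + 3 ⇒ 12p = 3 ⇒ p = 1/4, and the value is (3)·(1/4) = 3/4.
For the keeper: with q = P(Left), equating Low's and High's payoffs gives 9q − 6 = −3q + 3 ⇒ q = 3/4.

3/4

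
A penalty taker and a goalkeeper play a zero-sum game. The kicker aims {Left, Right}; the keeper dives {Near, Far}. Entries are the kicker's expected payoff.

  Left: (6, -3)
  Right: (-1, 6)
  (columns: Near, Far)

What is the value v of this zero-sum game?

Row minima: Left → -3, Right → -1; maximin = -1.
Column maxima: Near → 6, Far → 6; minimax = 6.
-1 ≠ 6, so there is no saddle point; optimal play is mixed.
Let the kicker play Left with probability p. Expected payoff against Near: 6p + (-1)(1−p) = 7p − 1; against Far: (-3)p + 6(1−p) = −9p + 6.
Setting these equal: 7p − 1 = −9p + 6 ⇒ 16p = 7 ⇒ p = 7/16, and the value is (7)·(7/16) − 1 = 33/16.
For the keeper: with q = P(Near), equating Left's and Right's payoffs gives 9q − 3 = −7q + 6 ⇒ q = 9/16.

33/16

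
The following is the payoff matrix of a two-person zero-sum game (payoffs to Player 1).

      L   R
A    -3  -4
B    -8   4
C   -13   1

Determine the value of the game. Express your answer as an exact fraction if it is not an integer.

-44/13

Row minima: A → -4, B → -8, C → -13; maximin = -4.
Column maxima: L → -3, R → 4; minimax = -3.
-4 ≠ -3, so there is no saddle point; optimal play is mixed.
C is strictly dominated by B, so Player 1 never plays it.
On the remaining 2×2 (A, B vs L, R):
Let Player 1 play A with probability p. Expected payoff against L: (-3)p + (-8)(1−p) = 5p − 8; against R: (-4)p + 4(1−p) = −8p + 4.
Setting these equal: 5p − 8 = −8p + 4 ⇒ 13p = 12 ⇒ p = 12/13, and the value is (5)·(12/13) − 8 = -44/13.
For Player 2: with q = P(L), equating A's and B's payoffs gives q − 4 = −12q + 4 ⇒ q = 8/13.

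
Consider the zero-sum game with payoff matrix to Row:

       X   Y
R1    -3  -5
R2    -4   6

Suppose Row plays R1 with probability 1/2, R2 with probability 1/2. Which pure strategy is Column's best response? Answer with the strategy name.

If Column plays X, Row's expected payoff is (1/2)·(-3) + (1/2)·(-4) = -7/2.
If Column plays Y, Row's expected payoff is (1/2)·(-5) + (1/2)·6 = 1/2.
Column minimizes Row's payoff; the smallest is -7/2, so the best response is X.

X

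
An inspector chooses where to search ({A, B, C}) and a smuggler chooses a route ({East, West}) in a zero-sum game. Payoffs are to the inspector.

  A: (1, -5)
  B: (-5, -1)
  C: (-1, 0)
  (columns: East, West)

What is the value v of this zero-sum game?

Row minima: A → -5, B → -5, C → -1; maximin = -1.
Column maxima: East → 1, West → 0; minimax = 0.
-1 ≠ 0, so there is no saddle point; optimal play is mixed.
B is strictly dominated by C, so the inspector never plays it.
On the remaining 2×2 (A, C vs East, West):
Let the inspector play A with probability p. Expected payoff against East: 1p + (-1)(1−p) = 2p − 1; against West: (-5)p + 0(1−p) = −5p.
Setting these equal: 2p − 1 = −5p ⇒ 7p = 1 ⇒ p = 1/7, and the value is (2)·(1/7) − 1 = -5/7.
For the smuggler: with q = P(East), equating A's and C's payoffs gives 6q − 5 = −q ⇒ q = 5/7.

-5/7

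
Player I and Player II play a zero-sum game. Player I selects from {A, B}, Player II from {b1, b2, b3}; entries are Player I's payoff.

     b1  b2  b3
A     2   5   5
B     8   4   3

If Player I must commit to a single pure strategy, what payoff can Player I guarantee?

3

Row minima: A → 2, B → 3.
The best of these is 3.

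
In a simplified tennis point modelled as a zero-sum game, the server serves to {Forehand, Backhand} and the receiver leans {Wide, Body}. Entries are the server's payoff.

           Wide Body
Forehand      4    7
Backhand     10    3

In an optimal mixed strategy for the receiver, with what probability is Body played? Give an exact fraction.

Row minima: Forehand → 4, Backhand → 3; maximin = 4.
Column maxima: Wide → 10, Body → 7; minimax = 7.
4 ≠ 7, so there is no saddle point; optimal play is mixed.
Let the server play Forehand with probability p. Expected payoff against Wide: 4p + 10(1−p) = −6p + 10; against Body: 7p + 3(1−p) = 4p + 3.
Setting these equal: −6p + 10 = 4p + 3 ⇒ −10p = -7 ⇒ p = 7/10, and the value is (-6)·(7/10) + 10 = 29/5.
For the receiver: with q = P(Wide), equating Forehand's and Backhand's payoffs gives −3q + 7 = 7q + 3 ⇒ q = 2/5.

3/5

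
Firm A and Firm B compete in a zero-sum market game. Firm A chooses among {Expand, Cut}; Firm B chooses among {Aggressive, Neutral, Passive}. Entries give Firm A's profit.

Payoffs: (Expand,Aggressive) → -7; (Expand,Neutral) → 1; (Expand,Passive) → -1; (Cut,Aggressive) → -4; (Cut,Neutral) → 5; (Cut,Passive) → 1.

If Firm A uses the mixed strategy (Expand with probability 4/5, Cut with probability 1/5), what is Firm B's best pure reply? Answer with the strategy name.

Aggressive

If Firm B plays Aggressive, Firm A's expected payoff is (4/5)·(-7) + (1/5)·(-4) = -32/5.
If Firm B plays Neutral, Firm A's expected payoff is (4/5)·1 + (1/5)·5 = 9/5.
If Firm B plays Passive, Firm A's expected payoff is (4/5)·(-1) + (1/5)·1 = -3/5.
Firm B minimizes Firm A's payoff; the smallest is -32/5, so the best response is Aggressive.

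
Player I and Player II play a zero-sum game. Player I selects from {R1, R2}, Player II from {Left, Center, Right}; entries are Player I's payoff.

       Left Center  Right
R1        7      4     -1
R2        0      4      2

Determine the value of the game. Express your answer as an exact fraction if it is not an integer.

7/5

Row minima: R1 → -1, R2 → 0; maximin = 0.
Column maxima: Left → 7, Center → 4, Right → 2; minimax = 2.
0 ≠ 2, so there is no saddle point; optimal play is mixed.
Center is strictly dominated by Right (it gives Player I strictly more in every row), so Player II never plays it.
On the remaining 2×2 (R1, R2 vs Left, Right):
Let Player I play R1 with probability p. Expected payoff against Left: 7p + 0(1−p) = 7p; against Right: (-1)p + 2(1−p) = −3p + 2.
Setting these equal: 7p = −3p + 2 ⇒ 10p = 2 ⇒ p = 1/5, and the value is (7)·(1/5) = 7/5.
For Player II: with q = P(Left), equating R1's and R2's payoffs gives 8q − 1 = −2q + 2 ⇒ q = 3/10.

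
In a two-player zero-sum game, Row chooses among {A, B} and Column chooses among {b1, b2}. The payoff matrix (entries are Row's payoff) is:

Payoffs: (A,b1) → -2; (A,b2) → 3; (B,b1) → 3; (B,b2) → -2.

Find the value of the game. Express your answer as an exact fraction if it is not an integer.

Row minima: A → -2, B → -2; maximin = -2.
Column maxima: b1 → 3, b2 → 3; minimax = 3.
-2 ≠ 3, so there is no saddle point; optimal play is mixed.
Let Row play A with probability p. Expected payoff against b1: (-2)p + 3(1−p) = −5p + 3; against b2: 3p + (-2)(1−p) = 5p − 2.
Setting these equal: −5p + 3 = 5p − 2 ⇒ −10p = -5 ⇒ p = 1/2, and the value is (-5)·(1/2) + 3 = 1/2.
For Column: with q = P(b1), equating A's and B's payoffs gives −5q + 3 = 5q − 2 ⇒ q = 1/2.

1/2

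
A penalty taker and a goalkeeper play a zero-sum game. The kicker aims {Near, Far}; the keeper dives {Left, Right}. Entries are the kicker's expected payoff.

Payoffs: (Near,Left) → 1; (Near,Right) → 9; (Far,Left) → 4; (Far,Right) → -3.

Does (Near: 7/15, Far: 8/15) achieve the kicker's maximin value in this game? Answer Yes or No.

Against Left this mix gives (7/15)·1 + (8/15)·4 = 13/5.
Against Right this mix gives (7/15)·9 + (8/15)·(-3) = 13/5.
All of the keeper's active replies (Left, Right) yield 13/5, and no column does worse for the kicker. The mix makes the keeper indifferent and guarantees 13/5, so it is optimal.

Yes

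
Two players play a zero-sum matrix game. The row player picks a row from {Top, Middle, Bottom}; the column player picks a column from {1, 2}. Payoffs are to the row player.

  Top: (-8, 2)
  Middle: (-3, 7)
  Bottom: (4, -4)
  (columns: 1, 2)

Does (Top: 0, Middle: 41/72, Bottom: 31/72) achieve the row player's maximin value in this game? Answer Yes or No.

No

Against 1 this mix gives (41/72)·(-3) + (31/72)·4 = 1/72.
Against 2 this mix gives (41/72)·7 + (31/72)·(-4) = 163/72.
The column player will play 1, holding the row player to 1/72. Shifting weight toward the row that does better against 1 would raise this floor (the equalizing mix achieves 8/9 against both 1 and 2), so the proposed strategy is not optimal.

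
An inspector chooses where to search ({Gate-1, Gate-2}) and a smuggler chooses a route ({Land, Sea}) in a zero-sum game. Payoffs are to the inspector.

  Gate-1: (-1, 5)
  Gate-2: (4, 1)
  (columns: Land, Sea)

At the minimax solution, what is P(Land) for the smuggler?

4/9

Row minima: Gate-1 → -1, Gate-2 → 1; maximin = 1.
Column maxima: Land → 4, Sea → 5; minimax = 4.
1 ≠ 4, so there is no saddle point; optimal play is mixed.
Let the inspector play Gate-1 with probability p. Expected payoff against Land: (-1)p + 4(1−p) = −5p + 4; against Sea: 5p + 1(1−p) = 4p + 1.
Setting these equal: −5p + 4 = 4p + 1 ⇒ −9p = -3 ⇒ p = 1/3, and the value is (-5)·(1/3) + 4 = 7/3.
For the smuggler: with q = P(Land), equating Gate-1's and Gate-2's payoffs gives −6q + 5 = 3q + 1 ⇒ q = 4/9.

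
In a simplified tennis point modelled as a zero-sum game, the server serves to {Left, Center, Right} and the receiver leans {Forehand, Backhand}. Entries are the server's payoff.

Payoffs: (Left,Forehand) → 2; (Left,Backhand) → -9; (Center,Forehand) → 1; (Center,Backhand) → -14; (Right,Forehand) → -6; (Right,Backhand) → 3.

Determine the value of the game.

Row minima: Left → -9, Center → -14, Right → -6; maximin = -6.
Column maxima: Forehand → 2, Backhand → 3; minimax = 2.
-6 ≠ 2, so there is no saddle point; optimal play is mixed.
Center is strictly dominated by Left, so the server never plays it.
On the remaining 2×2 (Left, Right vs Forehand, Backhand):
Let the server play Left with probability p. Expected payoff against Forehand: 2p + (-6)(1−p) = 8p − 6; against Backhand: (-9)p + 3(1−p) = −12p + 3.
Setting these equal: 8p − 6 = −12p + 3 ⇒ 20p = 9 ⇒ p = 9/20, and the value is (8)·(9/20) − 6 = -12/5.
For the receiver: with q = P(Forehand), equating Left's and Right's payoffs gives 11q − 9 = −9q + 3 ⇒ q = 3/5.

-12/5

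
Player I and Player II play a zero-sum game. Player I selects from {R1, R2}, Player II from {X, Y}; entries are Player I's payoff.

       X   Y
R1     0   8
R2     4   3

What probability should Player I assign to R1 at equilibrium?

Row minima: R1 → 0, R2 → 3; maximin = 3.
Column maxima: X → 4, Y → 8; minimax = 4.
3 ≠ 4, so there is no saddle point; optimal play is mixed.
Let Player I play R1 with probability p. Expected payoff against X: 0p + 4(1−p) = −4p + 4; against Y: 8p + 3(1−p) = 5p + 3.
Setting these equal: −4p + 4 = 5p + 3 ⇒ −9p = -1 ⇒ p = 1/9, and the value is (-4)·(1/9) + 4 = 32/9.
For Player II: with q = P(X), equating R1's and R2's payoffs gives −8q + 8 = q + 3 ⇒ q = 5/9.

1/9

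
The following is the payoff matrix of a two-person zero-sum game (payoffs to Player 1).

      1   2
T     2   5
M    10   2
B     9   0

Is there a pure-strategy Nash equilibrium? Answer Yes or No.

Row minima: T → 2, M → 2, B → 0; maximin = 2.
Column maxima: 1 → 10, 2 → 5; minimax = 5.
2 ≠ 5, so no pure-strategy equilibrium exists.

No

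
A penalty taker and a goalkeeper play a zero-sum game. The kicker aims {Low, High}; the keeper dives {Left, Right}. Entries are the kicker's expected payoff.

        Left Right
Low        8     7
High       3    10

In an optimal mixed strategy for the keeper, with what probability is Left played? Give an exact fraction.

Row minima: Low → 7, High → 3; maximin = 7.
Column maxima: Left → 8, Right → 10; minimax = 8.
7 ≠ 8, so there is no saddle point; optimal play is mixed.
Let the kicker play Low with probability p. Expected payoff against Left: 8p + 3(1−p) = 5p + 3; against Right: 7p + 10(1−p) = −3p + 10.
Setting these equal: 5p + 3 = −3p + 10 ⇒ 8p = 7 ⇒ p = 7/8, and the value is (5)·(7/8) + 3 = 59/8.
For the keeper: with q = P(Left), equating Low's and High's payoffs gives q + 7 = −7q + 10 ⇒ q = 3/8.

3/8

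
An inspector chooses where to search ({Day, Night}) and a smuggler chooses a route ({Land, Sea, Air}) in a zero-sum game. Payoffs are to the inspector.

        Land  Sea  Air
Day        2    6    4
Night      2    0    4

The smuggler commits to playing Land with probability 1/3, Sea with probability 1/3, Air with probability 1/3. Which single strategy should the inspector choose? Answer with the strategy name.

Expected payoff of Day: (1/3)·2 + (1/3)·6 + (1/3)·4 = 4.
Expected payoff of Night: (1/3)·2 + (1/3)·0 + (1/3)·4 = 2.
The largest is 4, so the inspector's best response is Day.

Day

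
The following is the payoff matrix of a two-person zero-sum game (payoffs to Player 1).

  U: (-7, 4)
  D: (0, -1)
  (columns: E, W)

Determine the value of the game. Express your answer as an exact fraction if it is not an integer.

Row minima: U → -7, D → -1; maximin = -1.
Column maxima: E → 0, W → 4; minimax = 0.
-1 ≠ 0, so there is no saddle point; optimal play is mixed.
Let Player 1 play U with probability p. Expected payoff against E: (-7)p + 0(1−p) = −7p; against W: 4p + (-1)(1−p) = 5p − 1.
Setting these equal: −7p = 5p − 1 ⇒ −12p = -1 ⇒ p = 1/12, and the value is (-7)·(1/12) = -7/12.
For Player 2: with q = P(E), equating U's and D's payoffs gives −11q + 4 = q − 1 ⇒ q = 5/12.

-7/12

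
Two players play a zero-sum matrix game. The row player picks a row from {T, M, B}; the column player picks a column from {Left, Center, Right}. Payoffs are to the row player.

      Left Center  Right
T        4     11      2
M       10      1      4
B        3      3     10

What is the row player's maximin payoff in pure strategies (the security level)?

Row minima: T → 2, M → 1, B → 3.
The best of these is 3.

3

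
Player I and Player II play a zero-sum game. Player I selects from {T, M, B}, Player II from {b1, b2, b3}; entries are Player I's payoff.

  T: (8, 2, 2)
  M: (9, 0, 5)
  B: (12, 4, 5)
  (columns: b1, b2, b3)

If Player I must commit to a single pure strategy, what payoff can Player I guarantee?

Row minima: T → 2, M → 0, B → 4.
The best of these is 4.

4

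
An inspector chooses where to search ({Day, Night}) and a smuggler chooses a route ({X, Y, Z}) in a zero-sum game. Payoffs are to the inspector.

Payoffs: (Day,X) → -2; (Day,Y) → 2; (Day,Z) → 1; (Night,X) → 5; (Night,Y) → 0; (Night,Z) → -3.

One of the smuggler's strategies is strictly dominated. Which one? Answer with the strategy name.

Z holds the inspector's payoff strictly below Y in every row: 1 < 2, -3 < 0.
So Y is strictly dominated for the smuggler.

Y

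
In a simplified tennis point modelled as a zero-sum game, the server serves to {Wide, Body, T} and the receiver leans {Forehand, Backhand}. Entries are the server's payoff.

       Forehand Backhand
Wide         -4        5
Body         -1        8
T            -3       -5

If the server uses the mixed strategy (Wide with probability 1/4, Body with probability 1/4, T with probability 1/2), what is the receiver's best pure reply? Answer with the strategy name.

Forehand

If the receiver plays Forehand, the server's expected payoff is (1/4)·(-4) + (1/4)·(-1) + (1/2)·(-3) = -11/4.
If the receiver plays Backhand, the server's expected payoff is (1/4)·5 + (1/4)·8 + (1/2)·(-5) = 3/4.
The receiver minimizes the server's payoff; the smallest is -11/4, so the best response is Forehand.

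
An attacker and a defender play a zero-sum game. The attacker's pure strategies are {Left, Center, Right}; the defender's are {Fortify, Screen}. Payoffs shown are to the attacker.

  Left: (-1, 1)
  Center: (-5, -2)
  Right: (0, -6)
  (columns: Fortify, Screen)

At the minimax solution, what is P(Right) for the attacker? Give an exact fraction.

Row minima: Left → -1, Center → -5, Right → -6; maximin = -1.
Column maxima: Fortify → 0, Screen → 1; minimax = 0.
-1 ≠ 0, so there is no saddle point; optimal play is mixed.
Center is strictly dominated by Left, so the attacker never plays it.
On the remaining 2×2 (Left, Right vs Fortify, Screen):
Let the attacker play Left with probability p. Expected payoff against Fortify: (-1)p + 0(1−p) = −p; against Screen: 1p + (-6)(1−p) = 7p − 6.
Setting these equal: −p = 7p − 6 ⇒ −8p = -6 ⇒ p = 3/4, and the value is (-1)·(3/4) = -3/4.
For the defender: with q = P(Fortify), equating Left's and Right's payoffs gives −2q + 1 = 6q − 6 ⇒ q = 7/8.

1/4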